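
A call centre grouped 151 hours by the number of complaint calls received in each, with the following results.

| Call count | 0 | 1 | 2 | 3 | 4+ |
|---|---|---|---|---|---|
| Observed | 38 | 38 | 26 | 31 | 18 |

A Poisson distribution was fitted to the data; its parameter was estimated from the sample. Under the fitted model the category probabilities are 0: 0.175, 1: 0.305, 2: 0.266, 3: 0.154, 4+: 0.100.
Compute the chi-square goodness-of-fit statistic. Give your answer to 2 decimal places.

Expected counts E_i = n·p_i: 151×0.175 = 26.425, 151×0.305 = 46.055, 151×0.266 = 40.166, 151×0.154 = 23.254, 151×0.100 = 15.1.
0: (38 − 26.425)²/26.425 = 133.980625/26.425 = 5.070
1: (38 − 46.055)²/46.055 = 64.883025/46.055 = 1.409
2: (26 − 40.166)²/40.166 = 200.675556/40.166 = 4.996
3: (31 − 23.254)²/23.254 = 60.000516/23.254 = 2.580
4+: (18 − 15.1)²/15.1 = 8.41/15.1 = 0.557
Sum = 14.61

14.61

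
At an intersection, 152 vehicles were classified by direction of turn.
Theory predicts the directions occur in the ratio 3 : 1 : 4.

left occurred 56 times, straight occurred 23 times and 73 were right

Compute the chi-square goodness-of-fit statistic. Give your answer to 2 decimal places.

Ratio total = 8. Expected counts: 152×3/8 = 57, 152×1/8 = 19, 152×4/8 = 76.
left: (56 − 57)²/57 = 1/57 = 0.018
straight: (23 − 19)²/19 = 16/19 = 0.842
right: (73 − 76)²/76 = 9/76 = 0.118
Sum = 0.98

0.98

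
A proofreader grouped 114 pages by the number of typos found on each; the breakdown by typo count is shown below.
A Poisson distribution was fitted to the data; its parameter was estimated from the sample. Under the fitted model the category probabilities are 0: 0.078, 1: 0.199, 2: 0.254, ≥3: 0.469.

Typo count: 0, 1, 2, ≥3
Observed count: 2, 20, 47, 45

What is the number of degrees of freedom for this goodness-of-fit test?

2

There are k = 4 categories and 1 parameter estimated from the data, so df = 4 − 1 − 1 = 2.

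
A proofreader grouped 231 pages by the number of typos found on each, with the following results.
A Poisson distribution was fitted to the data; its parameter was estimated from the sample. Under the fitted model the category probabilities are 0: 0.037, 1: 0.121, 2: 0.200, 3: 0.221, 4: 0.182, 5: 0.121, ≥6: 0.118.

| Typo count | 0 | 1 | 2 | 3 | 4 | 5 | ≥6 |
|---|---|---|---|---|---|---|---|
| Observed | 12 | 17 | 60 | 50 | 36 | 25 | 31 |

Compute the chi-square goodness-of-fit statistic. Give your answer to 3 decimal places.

Expected counts E_i = n·p_i: 231×0.037 = 8.547, 231×0.121 = 27.951, 231×0.200 = 46.2, 231×0.221 = 51.051, 231×0.182 = 42.042, 231×0.121 = 27.951, 231×0.118 = 27.258.
χ² = (12−8.547)²/8.547 + (17−27.951)²/27.951 + (60−46.2)²/46.2 + (50−51.051)²/51.051 + (36−42.042)²/42.042 + (25−27.951)²/27.951 + (31−27.258)²/27.258
   = 1.3950 + 4.2905 + 4.1221 + 0.0216 + 0.8683 + 0.3116 + 0.5137
Sum = 11.523

11.523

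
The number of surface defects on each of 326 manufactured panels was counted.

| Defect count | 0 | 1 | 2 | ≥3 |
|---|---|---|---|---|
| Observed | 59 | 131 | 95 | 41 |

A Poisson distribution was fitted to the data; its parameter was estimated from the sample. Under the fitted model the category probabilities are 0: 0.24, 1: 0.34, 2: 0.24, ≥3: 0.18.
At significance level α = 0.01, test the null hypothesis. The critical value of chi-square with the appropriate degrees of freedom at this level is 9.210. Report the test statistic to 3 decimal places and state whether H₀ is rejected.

Expected counts E_i = n·p_i: 326×0.24 = 78.24, 326×0.34 = 110.84, 326×0.24 = 78.24, 326×0.18 = 58.68.
cat         O        E   (O−E)²/E
0          59    78.24     4.7313
1         131   110.84     3.6668
2          95    78.24     3.5902
≥3         41    58.68     5.3269
Sum = 17.315
df = 2. Since 17.315 > 9.210, we reject H₀.

17.315; reject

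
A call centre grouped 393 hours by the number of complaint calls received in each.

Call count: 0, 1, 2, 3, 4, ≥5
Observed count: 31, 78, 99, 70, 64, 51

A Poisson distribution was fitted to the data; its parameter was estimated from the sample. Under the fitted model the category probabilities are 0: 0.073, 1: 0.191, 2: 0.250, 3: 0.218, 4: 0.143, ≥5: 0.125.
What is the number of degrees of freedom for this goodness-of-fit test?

4

There are k = 6 categories and 1 parameter estimated from the data, so df = 6 − 1 − 1 = 4.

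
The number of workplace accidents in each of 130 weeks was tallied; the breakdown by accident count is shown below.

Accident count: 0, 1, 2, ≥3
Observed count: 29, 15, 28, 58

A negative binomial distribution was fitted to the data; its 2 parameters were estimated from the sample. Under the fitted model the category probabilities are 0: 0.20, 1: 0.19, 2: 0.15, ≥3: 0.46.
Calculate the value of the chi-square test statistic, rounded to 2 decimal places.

7.91

Expected counts E_i = n·p_i: 130×0.20 = 26, 130×0.19 = 24.7, 130×0.15 = 19.5, 130×0.46 = 59.8.
0: (29 − 26)²/26 = 9/26 = 0.346
1: (15 − 24.7)²/24.7 = 94.09/24.7 = 3.809
2: (28 − 19.5)²/19.5 = 72.25/19.5 = 3.705
≥3: (58 − 59.8)²/59.8 = 3.24/59.8 = 0.054
Sum = 7.91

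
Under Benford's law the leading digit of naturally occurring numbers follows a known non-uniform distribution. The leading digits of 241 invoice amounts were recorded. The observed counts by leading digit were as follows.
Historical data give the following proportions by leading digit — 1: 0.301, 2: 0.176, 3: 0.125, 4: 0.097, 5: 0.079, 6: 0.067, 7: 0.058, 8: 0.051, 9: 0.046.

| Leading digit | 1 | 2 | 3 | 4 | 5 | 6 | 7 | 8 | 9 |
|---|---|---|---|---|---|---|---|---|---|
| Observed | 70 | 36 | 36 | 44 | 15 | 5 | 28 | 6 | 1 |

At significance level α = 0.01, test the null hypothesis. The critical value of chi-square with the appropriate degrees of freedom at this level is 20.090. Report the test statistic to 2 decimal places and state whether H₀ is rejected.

55.41; reject

Expected counts E_i = n·p_i: 241×0.301 = 72.541, 241×0.176 = 42.416, 241×0.125 = 30.125, 241×0.097 = 23.377, 241×0.079 = 19.039, 241×0.067 = 16.147, 241×0.058 = 13.978, 241×0.051 = 12.291, 241×0.046 = 11.086.
1: (70 − 72.541)²/72.541 = 6.456681/72.541 = 0.089
2: (36 − 42.416)²/42.416 = 41.165056/42.416 = 0.971
3: (36 − 30.125)²/30.125 = 34.515625/30.125 = 1.146
4: (44 − 23.377)²/23.377 = 425.308129/23.377 = 18.193
5: (15 − 19.039)²/19.039 = 16.313521/19.039 = 0.857
6: (5 − 16.147)²/16.147 = 124.255609/16.147 = 7.695
7: (28 − 13.978)²/13.978 = 196.616484/13.978 = 14.066
8: (6 − 12.291)²/12.291 = 39.576681/12.291 = 3.220
9: (1 − 11.086)²/11.086 = 101.727396/11.086 = 9.176
Sum = 55.41
df = 8. Since 55.41 > 20.090, we reject H₀.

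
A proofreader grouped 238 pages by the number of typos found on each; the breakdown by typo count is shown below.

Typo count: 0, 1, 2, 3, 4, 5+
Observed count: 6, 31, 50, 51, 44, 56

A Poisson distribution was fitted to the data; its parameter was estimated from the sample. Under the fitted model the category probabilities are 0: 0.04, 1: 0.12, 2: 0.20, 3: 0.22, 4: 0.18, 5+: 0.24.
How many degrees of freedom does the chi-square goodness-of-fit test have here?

4

There are k = 6 categories and 1 parameter estimated from the data, so df = 6 − 1 − 1 = 4.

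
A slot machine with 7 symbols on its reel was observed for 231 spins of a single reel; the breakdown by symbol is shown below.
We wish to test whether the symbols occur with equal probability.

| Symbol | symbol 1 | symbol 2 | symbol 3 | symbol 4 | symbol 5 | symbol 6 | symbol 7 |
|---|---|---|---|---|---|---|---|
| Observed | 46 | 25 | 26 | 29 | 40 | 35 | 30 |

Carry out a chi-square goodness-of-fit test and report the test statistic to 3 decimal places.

10.909

Expected count for each of the 7 categories: 231/7 = 33.
cat           O        E   (O−E)²/E
symbol 1     46       33     5.1212
symbol 2     25       33     1.9394
symbol 3     26       33     1.4848
symbol 4     29       33     0.4848
symbol 5     40       33     1.4848
symbol 6     35       33     0.1212
symbol 7     30       33     0.2727
Sum = 10.909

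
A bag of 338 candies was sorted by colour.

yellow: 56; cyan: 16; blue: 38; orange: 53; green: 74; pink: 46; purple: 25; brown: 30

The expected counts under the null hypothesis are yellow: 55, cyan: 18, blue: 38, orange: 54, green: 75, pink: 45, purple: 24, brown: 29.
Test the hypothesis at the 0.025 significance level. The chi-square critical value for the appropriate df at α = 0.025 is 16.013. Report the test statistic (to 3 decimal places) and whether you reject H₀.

0.371; do not reject

cat         O        E   (O−E)²/E
yellow     56       55     0.0182
cyan       16       18     0.2222
blue       38       38     0.0000
orange     53       54     0.0185
green      74       75     0.0133
pink       46       45     0.0222
purple     25       24     0.0417
brown      30       29     0.0345
Sum = 0.371
df = 7. Since 0.371 < 16.013, we do not reject H₀.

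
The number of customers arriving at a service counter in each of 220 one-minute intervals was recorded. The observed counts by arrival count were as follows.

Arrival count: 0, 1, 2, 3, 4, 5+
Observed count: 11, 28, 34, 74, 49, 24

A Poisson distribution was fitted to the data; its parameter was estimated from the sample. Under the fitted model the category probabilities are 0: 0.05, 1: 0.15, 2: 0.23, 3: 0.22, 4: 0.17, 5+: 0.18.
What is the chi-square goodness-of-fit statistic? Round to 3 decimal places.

29.487

Expected counts E_i = n·p_i: 220×0.05 = 11, 220×0.15 = 33, 220×0.23 = 50.6, 220×0.22 = 48.4, 220×0.17 = 37.4, 220×0.18 = 39.6.
cat         O        E   (O−E)²/E
0          11       11     0.0000
1          28       33     0.7576
2          34     50.6     5.4458
3          74     48.4    13.5405
4          49     37.4     3.5979
5+         24     39.6     6.1455
Sum = 29.487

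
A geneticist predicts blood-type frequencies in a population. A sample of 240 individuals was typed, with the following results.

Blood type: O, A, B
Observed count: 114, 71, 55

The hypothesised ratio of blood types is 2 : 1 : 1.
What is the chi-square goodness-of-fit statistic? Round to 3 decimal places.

Ratio total = 4. Expected counts: 240×2/4 = 120, 240×1/4 = 60, 240×1/4 = 60.
χ² = (114−120)²/120 + (71−60)²/60 + (55−60)²/60
   = 0.3000 + 2.0167 + 0.4167
Sum = 2.733

2.733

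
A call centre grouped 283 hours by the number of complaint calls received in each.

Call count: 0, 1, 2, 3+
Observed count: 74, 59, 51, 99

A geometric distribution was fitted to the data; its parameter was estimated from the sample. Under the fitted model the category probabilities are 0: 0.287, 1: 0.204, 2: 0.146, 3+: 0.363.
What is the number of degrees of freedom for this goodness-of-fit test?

There are k = 4 categories and 1 parameter estimated from the data, so df = 4 − 1 − 1 = 2.

2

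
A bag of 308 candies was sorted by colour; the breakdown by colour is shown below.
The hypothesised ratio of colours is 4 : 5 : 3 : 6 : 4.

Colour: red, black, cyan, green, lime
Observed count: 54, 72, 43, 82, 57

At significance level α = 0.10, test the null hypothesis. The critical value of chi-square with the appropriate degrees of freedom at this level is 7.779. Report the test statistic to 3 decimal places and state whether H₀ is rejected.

Ratio total = 22. Expected counts: 308×4/22 = 56, 308×5/22 = 70, 308×3/22 = 42, 308×6/22 = 84, 308×4/22 = 56.
χ² = (54−56)²/56 + (72−70)²/70 + (43−42)²/42 + (82−84)²/84 + (57−56)²/56
   = 0.0714 + 0.0571 + 0.0238 + 0.0476 + 0.0179
Sum = 0.218
df = 4. Since 0.218 < 7.779, we do not reject H₀.

0.218; do not reject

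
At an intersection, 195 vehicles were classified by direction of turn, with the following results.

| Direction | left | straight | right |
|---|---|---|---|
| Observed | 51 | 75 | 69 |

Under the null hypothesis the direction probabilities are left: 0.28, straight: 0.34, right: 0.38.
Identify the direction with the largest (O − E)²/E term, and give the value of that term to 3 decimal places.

straight, 1.142

Expected counts E_i = n·p_i: 195×0.28 = 54.6, 195×0.34 = 66.3, 195×0.38 = 74.1.
left: (51 − 54.6)²/54.6 = 12.96/54.6 = 0.2374
straight: (75 − 66.3)²/66.3 = 75.69/66.3 = 1.1416
right: (69 − 74.1)²/74.1 = 26.01/74.1 = 0.3510
The largest term is for straight: 1.142.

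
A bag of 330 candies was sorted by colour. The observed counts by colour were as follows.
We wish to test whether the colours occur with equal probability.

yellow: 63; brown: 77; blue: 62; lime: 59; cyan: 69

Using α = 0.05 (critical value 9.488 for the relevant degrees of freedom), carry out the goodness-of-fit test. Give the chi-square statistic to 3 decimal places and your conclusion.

Under H₀ each category has probability 1/5, so each expected count is 330/5 = 66.
χ² = (63−66)²/66 + (77−66)²/66 + (62−66)²/66 + (59−66)²/66 + (69−66)²/66
   = 0.1364 + 1.8333 + 0.2424 + 0.7424 + 0.1364
Sum = 3.091
df = 4. Since 3.091 < 9.488, we do not reject H₀.

3.091; do not reject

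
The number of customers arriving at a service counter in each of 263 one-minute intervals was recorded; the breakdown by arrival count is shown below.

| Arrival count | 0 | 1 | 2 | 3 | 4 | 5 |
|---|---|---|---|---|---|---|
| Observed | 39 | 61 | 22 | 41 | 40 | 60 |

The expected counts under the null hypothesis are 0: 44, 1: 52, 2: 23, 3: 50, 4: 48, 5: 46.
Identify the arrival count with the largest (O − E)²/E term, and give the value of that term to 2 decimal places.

0: (39 − 44)²/44 = 25/44 = 0.568
1: (61 − 52)²/52 = 81/52 = 1.558
2: (22 − 23)²/23 = 1/23 = 0.043
3: (41 − 50)²/50 = 81/50 = 1.620
4: (40 − 48)²/48 = 64/48 = 1.333
5: (60 − 46)²/46 = 196/46 = 4.261
The largest term is for 5: 4.26.

5, 4.26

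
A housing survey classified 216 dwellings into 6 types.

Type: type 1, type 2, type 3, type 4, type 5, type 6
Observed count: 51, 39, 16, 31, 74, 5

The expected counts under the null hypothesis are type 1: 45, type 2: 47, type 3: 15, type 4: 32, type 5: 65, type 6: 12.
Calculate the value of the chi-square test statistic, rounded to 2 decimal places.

7.59

type 1: (51 − 45)²/45 = 36/45 = 0.800
type 2: (39 − 47)²/47 = 64/47 = 1.362
type 3: (16 − 15)²/15 = 1/15 = 0.067
type 4: (31 − 32)²/32 = 1/32 = 0.031
type 5: (74 − 65)²/65 = 81/65 = 1.246
type 6: (5 − 12)²/12 = 49/12 = 4.083
Sum = 7.59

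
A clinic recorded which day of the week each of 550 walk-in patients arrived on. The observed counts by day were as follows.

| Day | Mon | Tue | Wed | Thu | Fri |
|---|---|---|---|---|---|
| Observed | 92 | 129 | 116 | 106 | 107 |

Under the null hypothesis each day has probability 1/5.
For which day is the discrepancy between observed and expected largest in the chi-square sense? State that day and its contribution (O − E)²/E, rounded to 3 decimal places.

Under H₀ each category has probability 1/5, so each expected count is 550/5 = 110.
χ² = (92−110)²/110 + (129−110)²/110 + (116−110)²/110 + (106−110)²/110 + (107−110)²/110
   = 2.9455 + 3.2818 + 0.3273 + 0.1455 + 0.0818
The largest term is for Tue: 3.282.

Tue, 3.282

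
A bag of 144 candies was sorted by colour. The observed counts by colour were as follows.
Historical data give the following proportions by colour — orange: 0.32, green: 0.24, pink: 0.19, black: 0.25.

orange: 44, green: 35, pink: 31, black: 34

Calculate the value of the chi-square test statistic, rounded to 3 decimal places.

Expected counts E_i = n·p_i: 144×0.32 = 46.08, 144×0.24 = 34.56, 144×0.19 = 27.36, 144×0.25 = 36.
χ² = (44−46.08)²/46.08 + (35−34.56)²/34.56 + (31−27.36)²/27.36 + (34−36)²/36
   = 0.0939 + 0.0056 + 0.4843 + 0.1111
Sum = 0.695

0.695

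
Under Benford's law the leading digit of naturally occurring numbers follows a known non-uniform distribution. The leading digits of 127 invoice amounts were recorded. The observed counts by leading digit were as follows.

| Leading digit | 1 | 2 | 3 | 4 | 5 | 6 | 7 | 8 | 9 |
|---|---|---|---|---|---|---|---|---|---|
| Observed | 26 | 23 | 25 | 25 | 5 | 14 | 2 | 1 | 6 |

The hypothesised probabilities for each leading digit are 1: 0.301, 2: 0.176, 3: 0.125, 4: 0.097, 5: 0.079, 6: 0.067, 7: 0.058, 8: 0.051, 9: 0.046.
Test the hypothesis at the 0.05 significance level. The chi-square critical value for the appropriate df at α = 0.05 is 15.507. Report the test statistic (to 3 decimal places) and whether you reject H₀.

Expected counts E_i = n·p_i: 127×0.301 = 38.227, 127×0.176 = 22.352, 127×0.125 = 15.875, 127×0.097 = 12.319, 127×0.079 = 10.033, 127×0.067 = 8.509, 127×0.058 = 7.366, 127×0.051 = 6.477, 127×0.046 = 5.842.
χ² = (26−38.227)²/38.227 + (23−22.352)²/22.352 + (25−15.875)²/15.875 + (25−12.319)²/12.319 + (5−10.033)²/10.033 + (14−8.509)²/8.509 + (2−7.366)²/7.366 + (1−6.477)²/6.477 + (6−5.842)²/5.842
   = 3.9108 + 0.0188 + 5.2451 + 13.0536 + 2.5248 + 3.5434 + 3.9090 + 4.6314 + 0.0043
Sum = 36.841
df = 8. Since 36.841 > 15.507, we reject H₀.

36.841; reject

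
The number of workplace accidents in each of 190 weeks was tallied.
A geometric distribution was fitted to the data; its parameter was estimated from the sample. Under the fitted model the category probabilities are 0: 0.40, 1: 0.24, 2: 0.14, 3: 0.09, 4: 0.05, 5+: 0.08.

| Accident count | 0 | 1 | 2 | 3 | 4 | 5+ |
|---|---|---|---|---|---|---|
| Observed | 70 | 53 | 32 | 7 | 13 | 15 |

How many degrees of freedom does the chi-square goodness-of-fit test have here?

4

There are k = 6 categories and 1 parameter estimated from the data, so df = 6 − 1 − 1 = 4.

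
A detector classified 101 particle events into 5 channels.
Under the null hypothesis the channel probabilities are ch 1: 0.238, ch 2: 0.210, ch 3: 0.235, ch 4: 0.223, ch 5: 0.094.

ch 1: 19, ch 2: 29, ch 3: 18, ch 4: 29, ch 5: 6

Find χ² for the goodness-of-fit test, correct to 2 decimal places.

8.45

Expected counts E_i = n·p_i: 101×0.238 = 24.038, 101×0.210 = 21.21, 101×0.235 = 23.735, 101×0.223 = 22.523, 101×0.094 = 9.494.
ch 1: (19 − 24.038)²/24.038 = 25.381444/24.038 = 1.056
ch 2: (29 − 21.21)²/21.21 = 60.6841/21.21 = 2.861
ch 3: (18 − 23.735)²/23.735 = 32.890225/23.735 = 1.386
ch 4: (29 − 22.523)²/22.523 = 41.951529/22.523 = 1.863
ch 5: (6 − 9.494)²/9.494 = 12.208036/9.494 = 1.286
Sum = 8.45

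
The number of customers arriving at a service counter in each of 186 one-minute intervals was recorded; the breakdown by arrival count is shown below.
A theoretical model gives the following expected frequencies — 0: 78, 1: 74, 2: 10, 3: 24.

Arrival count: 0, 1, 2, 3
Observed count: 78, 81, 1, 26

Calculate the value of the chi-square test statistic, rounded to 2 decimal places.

8.93

0: (78 − 78)²/78 = 0/78 = 0.000
1: (81 − 74)²/74 = 49/74 = 0.662
2: (1 − 10)²/10 = 81/10 = 8.100
3: (26 − 24)²/24 = 4/24 = 0.167
Sum = 8.93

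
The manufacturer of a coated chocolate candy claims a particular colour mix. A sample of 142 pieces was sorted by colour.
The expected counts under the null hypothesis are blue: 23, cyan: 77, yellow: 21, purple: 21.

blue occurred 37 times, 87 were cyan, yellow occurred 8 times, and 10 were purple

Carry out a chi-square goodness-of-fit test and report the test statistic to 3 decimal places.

blue: (37 − 23)²/23 = 196/23 = 8.5217
cyan: (87 − 77)²/77 = 100/77 = 1.2987
yellow: (8 − 21)²/21 = 169/21 = 8.0476
purple: (10 − 21)²/21 = 121/21 = 5.7619
Sum = 23.630

23.630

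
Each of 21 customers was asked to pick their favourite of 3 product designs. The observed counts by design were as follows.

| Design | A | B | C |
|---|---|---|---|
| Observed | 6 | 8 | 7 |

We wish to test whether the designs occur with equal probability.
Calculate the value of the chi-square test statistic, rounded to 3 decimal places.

Under H₀ each category has probability 1/3, so each expected count is 21/3 = 7.
cat         O        E   (O−E)²/E
A           6        7     0.1429
B           8        7     0.1429
C           7        7     0.0000
Sum = 0.286

0.286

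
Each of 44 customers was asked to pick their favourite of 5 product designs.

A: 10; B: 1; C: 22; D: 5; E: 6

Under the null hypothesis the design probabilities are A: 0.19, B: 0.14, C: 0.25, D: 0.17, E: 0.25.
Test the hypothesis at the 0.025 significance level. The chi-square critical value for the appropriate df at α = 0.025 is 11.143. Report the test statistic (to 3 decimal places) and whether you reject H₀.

18.739; reject

Expected counts E_i = n·p_i: 44×0.19 = 8.36, 44×0.14 = 6.16, 44×0.25 = 11, 44×0.17 = 7.48, 44×0.25 = 11.
χ² = (10−8.36)²/8.36 + (1−6.16)²/6.16 + (22−11)²/11 + (5−7.48)²/7.48 + (6−11)²/11
   = 0.3217 + 4.3223 + 11.0000 + 0.8222 + 2.2727
Sum = 18.739
df = 4. Since 18.739 > 11.143, we reject H₀.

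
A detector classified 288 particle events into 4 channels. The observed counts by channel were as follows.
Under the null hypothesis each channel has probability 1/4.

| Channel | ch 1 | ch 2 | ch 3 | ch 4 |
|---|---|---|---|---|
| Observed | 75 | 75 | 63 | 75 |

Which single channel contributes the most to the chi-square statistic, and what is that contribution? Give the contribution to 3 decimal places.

ch 3, 1.125

Under H₀ each category has probability 1/4, so each expected count is 288/4 = 72.
ch 1: (75 − 72)²/72 = 9/72 = 0.1250
ch 2: (75 − 72)²/72 = 9/72 = 0.1250
ch 3: (63 − 72)²/72 = 81/72 = 1.1250
ch 4: (75 − 72)²/72 = 9/72 = 0.1250
The largest term is for ch 3: 1.125.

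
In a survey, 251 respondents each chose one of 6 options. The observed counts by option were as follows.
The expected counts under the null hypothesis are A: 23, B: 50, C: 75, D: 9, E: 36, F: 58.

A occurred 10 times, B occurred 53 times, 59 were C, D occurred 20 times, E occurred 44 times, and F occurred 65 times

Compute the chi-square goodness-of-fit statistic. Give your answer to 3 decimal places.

27.008

cat         O        E   (O−E)²/E
A          10       23     7.3478
B          53       50     0.1800
C          59       75     3.4133
D          20        9    13.4444
E          44       36     1.7778
F          65       58     0.8448
Sum = 27.008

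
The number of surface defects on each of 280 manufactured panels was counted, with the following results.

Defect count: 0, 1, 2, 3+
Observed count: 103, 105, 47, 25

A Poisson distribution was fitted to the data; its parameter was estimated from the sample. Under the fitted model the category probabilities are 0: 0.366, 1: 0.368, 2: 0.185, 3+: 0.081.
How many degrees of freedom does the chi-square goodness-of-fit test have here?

2

There are k = 4 categories and 1 parameter estimated from the data, so df = 4 − 1 − 1 = 2.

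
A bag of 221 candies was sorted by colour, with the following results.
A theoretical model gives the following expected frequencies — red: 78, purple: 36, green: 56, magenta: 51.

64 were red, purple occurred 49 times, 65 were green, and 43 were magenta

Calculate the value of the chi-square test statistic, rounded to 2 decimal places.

χ² = (64−78)²/78 + (49−36)²/36 + (65−56)²/56 + (43−51)²/51
   = 2.513 + 4.694 + 1.446 + 1.255
Sum = 9.91

9.91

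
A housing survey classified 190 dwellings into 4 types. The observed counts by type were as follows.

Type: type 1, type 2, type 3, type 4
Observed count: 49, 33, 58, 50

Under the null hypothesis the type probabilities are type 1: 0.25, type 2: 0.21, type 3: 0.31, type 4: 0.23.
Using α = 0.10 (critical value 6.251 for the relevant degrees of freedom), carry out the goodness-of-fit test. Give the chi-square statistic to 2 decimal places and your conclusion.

Expected counts E_i = n·p_i: 190×0.25 = 47.5, 190×0.21 = 39.9, 190×0.31 = 58.9, 190×0.23 = 43.7.
cat         O        E   (O−E)²/E
type 1     49     47.5      0.047
type 2     33     39.9      1.193
type 3     58     58.9      0.014
type 4     50     43.7      0.908
Sum = 2.16
df = 3. Since 2.16 < 6.251, we do not reject H₀.

2.16; do not reject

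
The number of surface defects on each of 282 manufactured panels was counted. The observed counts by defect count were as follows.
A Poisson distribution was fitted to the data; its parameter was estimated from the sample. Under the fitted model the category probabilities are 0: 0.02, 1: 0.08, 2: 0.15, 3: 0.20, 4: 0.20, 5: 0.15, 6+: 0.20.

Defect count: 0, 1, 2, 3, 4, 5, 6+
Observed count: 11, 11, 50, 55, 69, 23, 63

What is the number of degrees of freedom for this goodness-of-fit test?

5

There are k = 7 categories and 1 parameter estimated from the data, so df = 7 − 1 − 1 = 5.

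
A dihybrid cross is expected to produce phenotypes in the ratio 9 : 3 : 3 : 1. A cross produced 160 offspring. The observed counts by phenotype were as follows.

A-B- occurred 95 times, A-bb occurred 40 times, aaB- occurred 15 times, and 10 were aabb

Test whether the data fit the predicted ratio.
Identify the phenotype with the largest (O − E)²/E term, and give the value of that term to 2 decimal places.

aaB-, 7.50

Ratio total = 16. Expected counts: 160×9/16 = 90, 160×3/16 = 30, 160×3/16 = 30, 160×1/16 = 10.
χ² = (95−90)²/90 + (40−30)²/30 + (15−30)²/30 + (10−10)²/10
   = 0.278 + 3.333 + 7.500 + 0.000
The largest term is for aaB-: 7.50.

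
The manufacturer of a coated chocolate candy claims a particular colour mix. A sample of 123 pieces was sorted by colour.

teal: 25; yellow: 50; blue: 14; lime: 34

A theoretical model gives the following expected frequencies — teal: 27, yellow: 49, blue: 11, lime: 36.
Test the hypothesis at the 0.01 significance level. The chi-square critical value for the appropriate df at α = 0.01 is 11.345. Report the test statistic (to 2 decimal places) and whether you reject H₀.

1.10; do not reject

χ² = (25−27)²/27 + (50−49)²/49 + (14−11)²/11 + (34−36)²/36
   = 0.148 + 0.020 + 0.818 + 0.111
Sum = 1.10
df = 3. Since 1.10 < 11.345, we do not reject H₀.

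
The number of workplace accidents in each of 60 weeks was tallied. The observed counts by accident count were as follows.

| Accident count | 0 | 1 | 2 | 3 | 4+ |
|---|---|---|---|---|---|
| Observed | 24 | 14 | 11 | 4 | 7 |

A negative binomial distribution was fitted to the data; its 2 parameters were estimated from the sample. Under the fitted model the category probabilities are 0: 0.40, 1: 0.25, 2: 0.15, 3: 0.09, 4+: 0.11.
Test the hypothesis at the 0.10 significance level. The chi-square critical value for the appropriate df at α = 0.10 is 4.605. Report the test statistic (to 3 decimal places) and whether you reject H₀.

Expected counts E_i = n·p_i: 60×0.40 = 24, 60×0.25 = 15, 60×0.15 = 9, 60×0.09 = 5.4, 60×0.11 = 6.6.
0: (24 − 24)²/24 = 0/24 = 0.0000
1: (14 − 15)²/15 = 1/15 = 0.0667
2: (11 − 9)²/9 = 4/9 = 0.4444
3: (4 − 5.4)²/5.4 = 1.96/5.4 = 0.3630
4+: (7 − 6.6)²/6.6 = 0.16/6.6 = 0.0242
Sum = 0.898
df = 2. Since 0.898 < 4.605, we do not reject H₀.

0.898; do not reject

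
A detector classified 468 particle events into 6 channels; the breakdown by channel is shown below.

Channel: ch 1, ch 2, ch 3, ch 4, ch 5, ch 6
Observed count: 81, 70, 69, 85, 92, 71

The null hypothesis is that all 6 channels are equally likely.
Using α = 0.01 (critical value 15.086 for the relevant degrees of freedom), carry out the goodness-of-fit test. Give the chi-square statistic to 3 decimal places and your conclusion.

Under H₀ each category has probability 1/6, so each expected count is 468/6 = 78.
cat         O        E   (O−E)²/E
ch 1       81       78     0.1154
ch 2       70       78     0.8205
ch 3       69       78     1.0385
ch 4       85       78     0.6282
ch 5       92       78     2.5128
ch 6       71       78     0.6282
Sum = 5.744
df = 5. Since 5.744 < 15.086, we do not reject H₀.

5.744; do not reject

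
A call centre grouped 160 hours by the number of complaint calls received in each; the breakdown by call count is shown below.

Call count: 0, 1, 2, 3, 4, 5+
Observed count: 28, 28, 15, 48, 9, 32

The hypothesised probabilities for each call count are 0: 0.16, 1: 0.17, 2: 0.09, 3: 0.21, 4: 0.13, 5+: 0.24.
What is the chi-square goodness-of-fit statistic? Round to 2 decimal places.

14.21

Expected counts E_i = n·p_i: 160×0.16 = 25.6, 160×0.17 = 27.2, 160×0.09 = 14.4, 160×0.21 = 33.6, 160×0.13 = 20.8, 160×0.24 = 38.4.
0: (28 − 25.6)²/25.6 = 5.76/25.6 = 0.225
1: (28 − 27.2)²/27.2 = 0.64/27.2 = 0.024
2: (15 − 14.4)²/14.4 = 0.36/14.4 = 0.025
3: (48 − 33.6)²/33.6 = 207.36/33.6 = 6.171
4: (9 − 20.8)²/20.8 = 139.24/20.8 = 6.694
5+: (32 − 38.4)²/38.4 = 40.96/38.4 = 1.067
Sum = 14.21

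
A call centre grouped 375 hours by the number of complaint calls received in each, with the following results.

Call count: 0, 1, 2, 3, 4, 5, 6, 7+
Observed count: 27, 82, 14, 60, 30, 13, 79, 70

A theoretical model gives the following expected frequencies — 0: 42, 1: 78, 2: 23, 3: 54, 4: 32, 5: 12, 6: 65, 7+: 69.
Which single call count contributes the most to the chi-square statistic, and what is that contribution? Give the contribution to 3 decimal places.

0, 5.357

cat         O        E   (O−E)²/E
0          27       42     5.3571
1          82       78     0.2051
2          14       23     3.5217
3          60       54     0.6667
4          30       32     0.1250
5          13       12     0.0833
6          79       65     3.0154
7+         70       69     0.0145
The largest term is for 0: 5.357.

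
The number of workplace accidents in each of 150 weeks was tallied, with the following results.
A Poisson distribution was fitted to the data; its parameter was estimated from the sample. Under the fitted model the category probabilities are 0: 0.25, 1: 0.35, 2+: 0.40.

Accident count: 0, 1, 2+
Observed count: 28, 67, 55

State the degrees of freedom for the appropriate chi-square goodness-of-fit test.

1

There are k = 3 categories and 1 parameter estimated from the data, so df = 3 − 1 − 1 = 1.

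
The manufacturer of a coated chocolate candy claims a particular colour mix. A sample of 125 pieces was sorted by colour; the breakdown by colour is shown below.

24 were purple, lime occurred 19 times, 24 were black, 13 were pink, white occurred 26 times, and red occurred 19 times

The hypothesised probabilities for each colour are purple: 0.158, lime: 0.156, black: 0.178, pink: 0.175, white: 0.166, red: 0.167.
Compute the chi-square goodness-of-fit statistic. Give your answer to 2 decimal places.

Expected counts E_i = n·p_i: 125×0.158 = 19.75, 125×0.156 = 19.5, 125×0.178 = 22.25, 125×0.175 = 21.875, 125×0.166 = 20.75, 125×0.167 = 20.875.
cat         O        E   (O−E)²/E
purple     24    19.75      0.915
lime       19     19.5      0.013
black      24    22.25      0.138
pink       13   21.875      3.601
white      26    20.75      1.328
red        19   20.875      0.168
Sum = 6.16

6.16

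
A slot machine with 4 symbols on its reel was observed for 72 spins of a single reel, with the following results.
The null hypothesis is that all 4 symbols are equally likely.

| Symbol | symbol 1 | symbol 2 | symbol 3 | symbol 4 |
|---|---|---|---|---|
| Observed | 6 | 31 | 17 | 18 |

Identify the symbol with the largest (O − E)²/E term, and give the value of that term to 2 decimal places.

symbol 2, 9.39

Expected count for each of the 4 categories: 72/4 = 18.
symbol 1: (6 − 18)²/18 = 144/18 = 8.000
symbol 2: (31 − 18)²/18 = 169/18 = 9.389
symbol 3: (17 − 18)²/18 = 1/18 = 0.056
symbol 4: (18 − 18)²/18 = 0/18 = 0.000
The largest term is for symbol 2: 9.39.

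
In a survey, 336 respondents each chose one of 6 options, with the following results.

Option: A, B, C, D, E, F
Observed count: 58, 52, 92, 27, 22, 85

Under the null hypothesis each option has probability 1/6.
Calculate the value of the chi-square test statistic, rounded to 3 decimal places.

Expected count for each of the 6 categories: 336/6 = 56.
χ² = (58−56)²/56 + (52−56)²/56 + (92−56)²/56 + (27−56)²/56 + (22−56)²/56 + (85−56)²/56
   = 0.0714 + 0.2857 + 23.1429 + 15.0179 + 20.6429 + 15.0179
Sum = 74.179

74.179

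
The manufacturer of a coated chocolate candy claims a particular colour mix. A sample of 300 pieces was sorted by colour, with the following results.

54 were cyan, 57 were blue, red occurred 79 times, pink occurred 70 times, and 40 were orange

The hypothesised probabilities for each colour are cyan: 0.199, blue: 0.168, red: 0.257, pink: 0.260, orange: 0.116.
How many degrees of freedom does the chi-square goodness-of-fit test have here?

4

There are k = 5 categories and no parameters were estimated from the data, so df = 5 − 1 = 4.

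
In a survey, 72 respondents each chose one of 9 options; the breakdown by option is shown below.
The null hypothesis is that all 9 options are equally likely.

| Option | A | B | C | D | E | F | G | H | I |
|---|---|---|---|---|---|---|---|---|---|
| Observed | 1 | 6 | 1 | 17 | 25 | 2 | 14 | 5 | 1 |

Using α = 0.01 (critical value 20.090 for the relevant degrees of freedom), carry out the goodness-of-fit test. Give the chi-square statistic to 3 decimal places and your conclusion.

75.250; reject

Expected count for each of the 9 categories: 72/9 = 8.
A: (1 − 8)²/8 = 49/8 = 6.1250
B: (6 − 8)²/8 = 4/8 = 0.5000
C: (1 − 8)²/8 = 49/8 = 6.1250
D: (17 − 8)²/8 = 81/8 = 10.1250
E: (25 − 8)²/8 = 289/8 = 36.1250
F: (2 − 8)²/8 = 36/8 = 4.5000
G: (14 − 8)²/8 = 36/8 = 4.5000
H: (5 − 8)²/8 = 9/8 = 1.1250
I: (1 − 8)²/8 = 49/8 = 6.1250
Sum = 75.250
df = 8. Since 75.250 > 20.090, we reject H₀.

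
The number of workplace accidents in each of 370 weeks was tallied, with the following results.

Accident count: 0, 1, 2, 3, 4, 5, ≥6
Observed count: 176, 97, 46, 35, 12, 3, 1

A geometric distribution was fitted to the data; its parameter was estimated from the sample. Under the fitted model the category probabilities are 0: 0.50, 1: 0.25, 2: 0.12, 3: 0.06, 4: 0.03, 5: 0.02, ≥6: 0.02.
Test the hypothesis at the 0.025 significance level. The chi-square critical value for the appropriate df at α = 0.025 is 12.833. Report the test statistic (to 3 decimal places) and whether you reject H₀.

Expected counts E_i = n·p_i: 370×0.50 = 185, 370×0.25 = 92.5, 370×0.12 = 44.4, 370×0.06 = 22.2, 370×0.03 = 11.1, 370×0.02 = 7.4, 370×0.02 = 7.4.
0: (176 − 185)²/185 = 81/185 = 0.4378
1: (97 − 92.5)²/92.5 = 20.25/92.5 = 0.2189
2: (46 − 44.4)²/44.4 = 2.56/44.4 = 0.0577
3: (35 − 22.2)²/22.2 = 163.84/22.2 = 7.3802
4: (12 − 11.1)²/11.1 = 0.81/11.1 = 0.0730
5: (3 − 7.4)²/7.4 = 19.36/7.4 = 2.6162
≥6: (1 − 7.4)²/7.4 = 40.96/7.4 = 5.5351
Sum = 16.319
df = 5. Since 16.319 > 12.833, we reject H₀.

16.319; reject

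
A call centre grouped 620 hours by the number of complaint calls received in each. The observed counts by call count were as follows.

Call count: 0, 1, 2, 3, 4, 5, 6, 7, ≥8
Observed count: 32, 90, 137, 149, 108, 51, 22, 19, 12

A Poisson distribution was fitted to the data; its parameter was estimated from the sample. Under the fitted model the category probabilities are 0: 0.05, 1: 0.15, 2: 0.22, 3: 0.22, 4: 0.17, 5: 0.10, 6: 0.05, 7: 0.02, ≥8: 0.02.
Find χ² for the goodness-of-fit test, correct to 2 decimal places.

9.45

Expected counts E_i = n·p_i: 620×0.05 = 31, 620×0.15 = 93, 620×0.22 = 136.4, 620×0.22 = 136.4, 620×0.17 = 105.4, 620×0.10 = 62, 620×0.05 = 31, 620×0.02 = 12.4, 620×0.02 = 12.4.
χ² = (32−31)²/31 + (90−93)²/93 + (137−136.4)²/136.4 + (149−136.4)²/136.4 + (108−105.4)²/105.4 + (51−62)²/62 + (22−31)²/31 + (19−12.4)²/12.4 + (12−12.4)²/12.4
   = 0.032 + 0.097 + 0.003 + 1.164 + 0.064 + 1.952 + 2.613 + 3.513 + 0.013
Sum = 9.45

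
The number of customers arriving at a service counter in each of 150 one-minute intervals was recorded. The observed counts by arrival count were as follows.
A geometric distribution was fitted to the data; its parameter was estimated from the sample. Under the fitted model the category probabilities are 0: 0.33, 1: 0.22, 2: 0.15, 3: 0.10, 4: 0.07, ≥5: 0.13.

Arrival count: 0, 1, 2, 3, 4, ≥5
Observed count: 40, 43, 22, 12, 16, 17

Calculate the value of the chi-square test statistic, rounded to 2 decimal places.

8.67

Expected counts E_i = n·p_i: 150×0.33 = 49.5, 150×0.22 = 33, 150×0.15 = 22.5, 150×0.10 = 15, 150×0.07 = 10.5, 150×0.13 = 19.5.
χ² = (40−49.5)²/49.5 + (43−33)²/33 + (22−22.5)²/22.5 + (12−15)²/15 + (16−10.5)²/10.5 + (17−19.5)²/19.5
   = 1.823 + 3.030 + 0.011 + 0.600 + 2.881 + 0.321
Sum = 8.67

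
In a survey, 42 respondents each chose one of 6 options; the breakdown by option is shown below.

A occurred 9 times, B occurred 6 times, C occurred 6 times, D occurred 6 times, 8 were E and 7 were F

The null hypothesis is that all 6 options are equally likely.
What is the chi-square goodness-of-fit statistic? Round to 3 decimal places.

Under H₀ each category has probability 1/6, so each expected count is 42/6 = 7.
χ² = (9−7)²/7 + (6−7)²/7 + (6−7)²/7 + (6−7)²/7 + (8−7)²/7 + (7−7)²/7
   = 0.5714 + 0.1429 + 0.1429 + 0.1429 + 0.1429 + 0.0000
Sum = 1.143

1.143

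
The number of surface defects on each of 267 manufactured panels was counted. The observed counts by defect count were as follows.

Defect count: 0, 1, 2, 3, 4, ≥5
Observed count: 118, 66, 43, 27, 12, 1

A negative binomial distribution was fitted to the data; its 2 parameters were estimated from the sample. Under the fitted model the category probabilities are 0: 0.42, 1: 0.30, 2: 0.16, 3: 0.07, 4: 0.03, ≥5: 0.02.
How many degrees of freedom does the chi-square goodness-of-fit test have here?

3

There are k = 6 categories and 2 parameters estimated from the data, so df = 6 − 1 − 2 = 3.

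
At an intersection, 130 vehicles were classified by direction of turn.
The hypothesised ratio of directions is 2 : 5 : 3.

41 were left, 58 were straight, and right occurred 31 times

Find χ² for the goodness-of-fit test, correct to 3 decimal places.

Ratio total = 10. Expected counts: 130×2/10 = 26, 130×5/10 = 65, 130×3/10 = 39.
cat           O        E   (O−E)²/E
left         41       26     8.6538
straight     58       65     0.7538
right        31       39     1.6410
Sum = 11.049

11.049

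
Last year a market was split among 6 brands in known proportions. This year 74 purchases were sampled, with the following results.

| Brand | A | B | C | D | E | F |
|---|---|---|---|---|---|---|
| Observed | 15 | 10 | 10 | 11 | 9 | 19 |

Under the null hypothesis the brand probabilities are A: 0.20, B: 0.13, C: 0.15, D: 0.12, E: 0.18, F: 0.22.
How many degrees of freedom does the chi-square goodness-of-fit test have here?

There are k = 6 categories and no parameters were estimated from the data, so df = 6 − 1 = 5.

5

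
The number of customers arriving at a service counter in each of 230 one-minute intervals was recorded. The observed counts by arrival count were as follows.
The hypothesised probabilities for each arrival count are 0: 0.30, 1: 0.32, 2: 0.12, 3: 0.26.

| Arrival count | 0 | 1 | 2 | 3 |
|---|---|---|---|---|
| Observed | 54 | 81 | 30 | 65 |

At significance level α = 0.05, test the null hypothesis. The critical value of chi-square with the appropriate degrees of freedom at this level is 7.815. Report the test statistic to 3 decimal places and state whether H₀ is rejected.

4.666; do not reject

Expected counts E_i = n·p_i: 230×0.30 = 69, 230×0.32 = 73.6, 230×0.12 = 27.6, 230×0.26 = 59.8.
0: (54 − 69)²/69 = 225/69 = 3.2609
1: (81 − 73.6)²/73.6 = 54.76/73.6 = 0.7440
2: (30 − 27.6)²/27.6 = 5.76/27.6 = 0.2087
3: (65 − 59.8)²/59.8 = 27.04/59.8 = 0.4522
Sum = 4.666
df = 3. Since 4.666 < 7.815, we do not reject H₀.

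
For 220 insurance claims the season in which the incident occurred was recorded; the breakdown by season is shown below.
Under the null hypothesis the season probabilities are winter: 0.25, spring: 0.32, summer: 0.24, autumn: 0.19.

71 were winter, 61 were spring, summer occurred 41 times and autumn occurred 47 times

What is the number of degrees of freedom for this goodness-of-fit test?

There are k = 4 categories and no parameters were estimated from the data, so df = 4 − 1 = 3.

3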